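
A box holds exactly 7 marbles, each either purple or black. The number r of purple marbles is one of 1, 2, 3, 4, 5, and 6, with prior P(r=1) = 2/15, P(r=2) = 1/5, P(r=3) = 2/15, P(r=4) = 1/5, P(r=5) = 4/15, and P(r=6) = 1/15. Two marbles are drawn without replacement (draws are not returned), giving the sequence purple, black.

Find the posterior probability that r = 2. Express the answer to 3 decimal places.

The likelihood of the observed sequence under each hypothesis: P(data | r = 1) = (1/7)(6/6) = 1/7; P(data | r = 2) = (2/7)(5/6) = 5/21; P(data | r = 3) = (3/7)(4/6) = 2/7; P(data | r = 4) = (4/7)(3/6) = 2/7; P(data | r = 5) = (5/7)(2/6) = 5/21; P(data | r = 6) = (6/7)(1/6) = 1/7.
The prior-weighted likelihoods are 2/15 · 1/7 = 2/105, 1/5 · 5/21 = 1/21, 2/15 · 2/7 = 4/105, 1/5 · 2/7 = 2/35, 4/15 · 5/21 = 4/63, 1/15 · 1/7 = 1/105; these sum to 74/315.
By Bayes' rule, P(r = 2 | data) = (1/21) / (74/315) = 15/74.

0.203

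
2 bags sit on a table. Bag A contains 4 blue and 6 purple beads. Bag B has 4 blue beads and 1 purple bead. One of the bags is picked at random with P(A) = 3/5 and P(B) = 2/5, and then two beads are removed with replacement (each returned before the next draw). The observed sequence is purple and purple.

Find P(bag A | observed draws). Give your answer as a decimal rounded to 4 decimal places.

0.9310

Under each hypothesis, the probability of the observed sequence is: P(data | bag A) = (6/10)(6/10) = 9/25; P(data | bag B) = (1/5)(1/5) = 1/25.
Weighting by the prior gives 3/5 · 9/25 = 27/125, 2/5 · 1/25 = 2/125; with total 29/125.
Therefore the posterior P(bag A | data) = (27/125) / (29/125) = 27/29.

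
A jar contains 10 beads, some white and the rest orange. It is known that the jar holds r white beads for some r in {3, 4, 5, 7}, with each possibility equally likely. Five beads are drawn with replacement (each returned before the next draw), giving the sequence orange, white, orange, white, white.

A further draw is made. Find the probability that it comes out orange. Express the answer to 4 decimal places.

0.4876

Compute the likelihood of the observed sequence for each case: P(data | r = 3) = (7/10)(3/10)(7/10)(3/10)(3/10) = 0.01323; P(data | r = 4) = (6/10)(4/10)(6/10)(4/10)(4/10) = 0.02304; P(data | r = 5) = (5/10)(5/10)(5/10)(5/10)(5/10) = 0.03125; P(data | r = 7) = (3/10)(7/10)(3/10)(7/10)(7/10) = 0.03087.
Multiplying each by its prior: 1/4 · 0.01323 = 0.0033075, 1/4 · 0.02304 = 0.00576, 1/4 · 0.03125 = 0.0078125, 1/4 · 0.03087 = 0.0077175; these sum to 0.024598.
Dividing through by the total gives posterior P(r = 3 | data) = 0.13446, P(r = 4 | data) = 0.23417, P(r = 5 | data) = 0.31761, P(r = 7 | data) = 0.31375.
Averaging over the posterior, P(orange next | data) = (7/10)(0.13446) + (3/5)(0.23417) + (1/2)(0.31761) + (3/10)(0.31375) = 0.48756.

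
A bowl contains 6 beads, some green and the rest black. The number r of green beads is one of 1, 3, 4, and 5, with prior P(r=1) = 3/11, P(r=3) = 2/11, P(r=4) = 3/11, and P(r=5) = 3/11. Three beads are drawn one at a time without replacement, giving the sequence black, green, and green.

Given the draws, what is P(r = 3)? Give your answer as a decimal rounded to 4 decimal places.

0.2143

Under each hypothesis, the probability of the observed sequence is: P(data | r = 1) = (5/6)(1/5)(0/4) = 0; P(data | r = 3) = (3/6)(3/5)(2/4) = 3/20; P(data | r = 4) = (2/6)(4/5)(3/4) = 1/5; P(data | r = 5) = (1/6)(5/5)(4/4) = 1/6.
Weighting by the prior gives 3/11 · 0 = 0, 2/11 · 3/20 = 3/110, 3/11 · 1/5 = 3/55, 3/11 · 1/6 = 1/22; with total 7/55.
Therefore the posterior P(r = 3 | data) = (3/110) / (7/55) = 3/14.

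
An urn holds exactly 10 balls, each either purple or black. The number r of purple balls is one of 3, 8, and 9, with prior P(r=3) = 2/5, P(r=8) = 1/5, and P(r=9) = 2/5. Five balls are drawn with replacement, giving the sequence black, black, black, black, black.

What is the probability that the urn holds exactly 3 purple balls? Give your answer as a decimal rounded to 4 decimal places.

0.9990

Under each hypothesis, the probability of the observed sequence is: P(data | r = 3) = (7/10)(7/10)(7/10)(7/10)(7/10) = 0.16807; P(data | r = 8) = (2/10)(2/10)(2/10)(2/10)(2/10) = 0.00032; P(data | r = 9) = (1/10)(1/10)(1/10)(1/10)(1/10) = 1e-05.
The prior-weighted likelihoods are 2/5 · 0.16807 = 0.067228, 1/5 · 0.00032 = 6.4e-05, 2/5 · 1e-05 = 4e-06; with total 0.067296.
Hence P(r = 3 | data) = (0.067228) / (0.067296) = 0.99899.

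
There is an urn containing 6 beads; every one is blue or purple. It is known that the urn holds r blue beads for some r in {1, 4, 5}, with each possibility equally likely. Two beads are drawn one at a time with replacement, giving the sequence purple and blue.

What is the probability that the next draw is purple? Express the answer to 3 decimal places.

0.426

The likelihood of the observed sequence under each hypothesis: P(data | r = 1) = (5/6)(1/6) = 5/36; P(data | r = 4) = (2/6)(4/6) = 2/9; P(data | r = 5) = (1/6)(5/6) = 5/36.
Multiplying each by its prior: 1/3 · 5/36 = 5/108, 1/3 · 2/9 = 2/27, 1/3 · 5/36 = 5/108; these sum to 1/6.
The posterior is then P(r = 1 | data) = 5/18, P(r = 4 | data) = 4/9, P(r = 5 | data) = 5/18.
Averaging over the posterior, P(purple next | data) = (5/6)(5/18) + (1/3)(4/9) + (1/6)(5/18) = 23/54.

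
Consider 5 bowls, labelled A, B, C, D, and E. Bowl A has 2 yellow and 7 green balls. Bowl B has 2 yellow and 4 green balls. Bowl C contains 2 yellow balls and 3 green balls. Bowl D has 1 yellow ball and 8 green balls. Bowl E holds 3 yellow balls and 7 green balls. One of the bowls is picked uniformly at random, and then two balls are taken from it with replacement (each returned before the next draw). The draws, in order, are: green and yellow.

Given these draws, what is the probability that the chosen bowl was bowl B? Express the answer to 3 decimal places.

0.235

Compute the likelihood of the observed sequence for each case: P(data | bowl A) = (7/9)(2/9) = 0.17284; P(data | bowl B) = (4/6)(2/6) = 0.22222; P(data | bowl C) = (3/5)(2/5) = 0.24; P(data | bowl D) = (8/9)(1/9) = 0.098765; P(data | bowl E) = (7/10)(3/10) = 0.21.
Multiplying each by its prior: 1/5 · 0.17284 = 0.034568, 1/5 · 0.22222 = 0.044444, 1/5 · 0.24 = 0.048, 1/5 · 0.098765 = 0.019753, 1/5 · 0.21 = 0.042; these sum to 0.18877.
Therefore the posterior P(bowl B | data) = (0.044444) / (0.18877) = 0.23545.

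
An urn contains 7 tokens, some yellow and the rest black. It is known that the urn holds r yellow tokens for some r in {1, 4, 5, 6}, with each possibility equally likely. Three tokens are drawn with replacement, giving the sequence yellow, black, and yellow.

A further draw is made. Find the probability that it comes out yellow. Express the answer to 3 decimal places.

The likelihood of the observed sequence under each hypothesis: P(data | r = 1) = (1/7)(6/7)(1/7) = 6/343; P(data | r = 4) = (4/7)(3/7)(4/7) = 48/343; P(data | r = 5) = (5/7)(2/7)(5/7) = 50/343; P(data | r = 6) = (6/7)(1/7)(6/7) = 36/343.
Weighting by the prior gives 1/4 · 6/343 = 3/686, 1/4 · 48/343 = 12/343, 1/4 · 50/343 = 25/686, 1/4 · 36/343 = 9/343; these sum to 5/49.
Normalising, the posterior is P(r = 1 | data) = 3/70, P(r = 4 | data) = 12/35, P(r = 5 | data) = 5/14, P(r = 6 | data) = 9/35.
Averaging over the posterior, P(yellow next | data) = (1/7)(3/70) + (4/7)(12/35) + (5/7)(5/14) + (6/7)(9/35) = 166/245.

0.678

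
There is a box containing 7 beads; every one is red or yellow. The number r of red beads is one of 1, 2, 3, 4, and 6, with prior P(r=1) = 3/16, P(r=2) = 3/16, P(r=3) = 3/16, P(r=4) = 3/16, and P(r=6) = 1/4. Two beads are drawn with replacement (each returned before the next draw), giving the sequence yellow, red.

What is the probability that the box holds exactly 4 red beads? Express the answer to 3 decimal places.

0.250

Compute the likelihood of the observed sequence for each case: P(data | r = 1) = (6/7)(1/7) = 6/49; P(data | r = 2) = (5/7)(2/7) = 10/49; P(data | r = 3) = (4/7)(3/7) = 12/49; P(data | r = 4) = (3/7)(4/7) = 12/49; P(data | r = 6) = (1/7)(6/7) = 6/49.
The prior-weighted likelihoods are 3/16 · 6/49 = 9/392, 3/16 · 10/49 = 15/392, 3/16 · 12/49 = 9/196, 3/16 · 12/49 = 9/196, 1/4 · 6/49 = 3/98; with total 9/49.
Hence P(r = 4 | data) = (9/196) / (9/49) = 1/4.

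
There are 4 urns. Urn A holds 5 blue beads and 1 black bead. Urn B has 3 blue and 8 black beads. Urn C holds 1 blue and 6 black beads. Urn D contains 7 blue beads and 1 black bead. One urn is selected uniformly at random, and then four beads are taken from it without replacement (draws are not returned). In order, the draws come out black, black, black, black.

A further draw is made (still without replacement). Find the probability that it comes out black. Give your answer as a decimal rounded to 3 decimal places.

0.635

Compute the likelihood of the observed sequence for each case: P(data | urn A) = (1/6)(0/5) = 0; P(data | urn B) = (8/11)(7/10)(6/9)(5/8) = 7/33; P(data | urn C) = (6/7)(5/6)(4/5)(3/4) = 3/7; P(data | urn D) = (1/8)(0/7) = 0.
The prior-weighted likelihoods are 1/4 · 0 = 0, 1/4 · 7/33 = 7/132, 1/4 · 3/7 = 3/28, 1/4 · 0 = 0; summing to 37/231.
Dividing through by the total gives posterior P(urn A | data) = 0, P(urn B | data) = 49/148, P(urn C | data) = 99/148, P(urn D | data) = 0.
The predictive probability is P(black next | data) = (4/7)(49/148) + (2/3)(99/148) = 47/74.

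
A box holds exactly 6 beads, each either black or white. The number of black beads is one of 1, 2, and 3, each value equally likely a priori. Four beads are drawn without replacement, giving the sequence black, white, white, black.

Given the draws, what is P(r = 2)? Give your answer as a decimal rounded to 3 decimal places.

0.400

Compute the likelihood of the observed sequence for each case: P(data | r = 1) = (1/6)(5/5)(4/4)(0/3) = 0; P(data | r = 2) = (2/6)(4/5)(3/4)(1/3) = 1/15; P(data | r = 3) = (3/6)(3/5)(2/4)(2/3) = 1/10.
Multiplying each by its prior: 1/3 · 0 = 0, 1/3 · 1/15 = 1/45, 1/3 · 1/10 = 1/30; with total 1/18.
By Bayes' rule, P(r = 2 | data) = (1/45) / (1/18) = 2/5.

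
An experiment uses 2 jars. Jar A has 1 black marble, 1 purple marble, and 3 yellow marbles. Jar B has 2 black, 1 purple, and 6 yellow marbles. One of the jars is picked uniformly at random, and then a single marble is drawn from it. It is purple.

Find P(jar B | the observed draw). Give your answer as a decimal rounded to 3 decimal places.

0.357

The likelihood of this draw under each hypothesis: P(data | jar A) = (1/5) = 1/5; P(data | jar B) = (1/9) = 1/9.
Weighting by the prior gives 1/2 · 1/5 = 1/10, 1/2 · 1/9 = 1/18; summing to 7/45.
So P(jar B | data) = (1/18) / (7/45) = 5/14.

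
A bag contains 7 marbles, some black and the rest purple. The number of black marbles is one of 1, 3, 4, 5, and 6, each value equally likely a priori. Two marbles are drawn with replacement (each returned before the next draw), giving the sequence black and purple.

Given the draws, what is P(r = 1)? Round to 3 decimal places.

0.130

Under each hypothesis, the probability of the observed sequence is: P(data | r = 1) = (1/7)(6/7) = 6/49; P(data | r = 3) = (3/7)(4/7) = 12/49; P(data | r = 4) = (4/7)(3/7) = 12/49; P(data | r = 5) = (5/7)(2/7) = 10/49; P(data | r = 6) = (6/7)(1/7) = 6/49.
Multiplying each by its prior: 1/5 · 6/49 = 6/245, 1/5 · 12/49 = 12/245, 1/5 · 12/49 = 12/245, 1/5 · 10/49 = 2/49, 1/5 · 6/49 = 6/245; summing to 46/245.
Hence P(r = 1 | data) = (6/245) / (46/245) = 3/23.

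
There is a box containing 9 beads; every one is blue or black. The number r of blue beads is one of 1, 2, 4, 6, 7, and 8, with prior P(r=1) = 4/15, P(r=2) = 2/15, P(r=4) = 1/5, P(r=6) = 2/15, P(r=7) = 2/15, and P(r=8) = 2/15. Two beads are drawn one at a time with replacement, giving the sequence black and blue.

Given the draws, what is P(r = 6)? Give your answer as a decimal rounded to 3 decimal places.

The likelihood of the observed sequence under each hypothesis: P(data | r = 1) = (8/9)(1/9) = 0.098765; P(data | r = 2) = (7/9)(2/9) = 0.17284; P(data | r = 4) = (5/9)(4/9) = 0.24691; P(data | r = 6) = (3/9)(6/9) = 0.22222; P(data | r = 7) = (2/9)(7/9) = 0.17284; P(data | r = 8) = (1/9)(8/9) = 0.098765.
Weighting by the prior gives 4/15 · 0.098765 = 0.026337, 2/15 · 0.17284 = 0.023045, 1/5 · 0.24691 = 0.049383, 2/15 · 0.22222 = 0.02963, 2/15 · 0.17284 = 0.023045, 2/15 · 0.098765 = 0.013169; summing to 0.16461.
Therefore the posterior P(r = 6 | data) = (0.02963) / (0.16461) = 0.18.

0.180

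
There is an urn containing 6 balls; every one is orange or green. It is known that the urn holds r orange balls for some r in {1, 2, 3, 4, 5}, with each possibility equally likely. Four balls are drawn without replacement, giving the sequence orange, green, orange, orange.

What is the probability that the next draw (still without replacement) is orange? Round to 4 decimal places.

For each hypothesis, P(data | H) works out to: P(data | r = 1) = (1/6)(5/5)(0/4) = 0; P(data | r = 2) = (2/6)(4/5)(1/4)(0/3) = 0; P(data | r = 3) = (3/6)(3/5)(2/4)(1/3) = 1/20; P(data | r = 4) = (4/6)(2/5)(3/4)(2/3) = 2/15; P(data | r = 5) = (5/6)(1/5)(4/4)(3/3) = 1/6.
The prior-weighted likelihoods are 1/5 · 0 = 0, 1/5 · 0 = 0, 1/5 · 1/20 = 1/100, 1/5 · 2/15 = 2/75, 1/5 · 1/6 = 1/30; summing to 7/100.
The posterior is then P(r = 1 | data) = 0, P(r = 2 | data) = 0, P(r = 3 | data) = 1/7, P(r = 4 | data) = 8/21, P(r = 5 | data) = 10/21.
The predictive probability is P(orange next | data) = (0)(1/7) + (1/2)(8/21) + (1)(10/21) = 2/3.

0.6667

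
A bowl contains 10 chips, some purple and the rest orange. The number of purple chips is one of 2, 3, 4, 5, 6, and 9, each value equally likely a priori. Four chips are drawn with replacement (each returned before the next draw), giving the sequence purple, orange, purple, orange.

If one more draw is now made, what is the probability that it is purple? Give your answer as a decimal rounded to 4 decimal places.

0.4481

Under each hypothesis, the probability of the observed sequence is: P(data | r = 2) = (2/10)(8/10)(2/10)(8/10) = 0.0256; P(data | r = 3) = (3/10)(7/10)(3/10)(7/10) = 0.0441; P(data | r = 4) = (4/10)(6/10)(4/10)(6/10) = 0.0576; P(data | r = 5) = (5/10)(5/10)(5/10)(5/10) = 0.0625; P(data | r = 6) = (6/10)(4/10)(6/10)(4/10) = 0.0576; P(data | r = 9) = (9/10)(1/10)(9/10)(1/10) = 0.0081.
The prior-weighted likelihoods are 1/6 · 0.0256 = 0.0042667, 1/6 · 0.0441 = 0.00735, 1/6 · 0.0576 = 0.0096, 1/6 · 0.0625 = 0.010417, 1/6 · 0.0576 = 0.0096, 1/6 · 0.0081 = 0.00135; these sum to 0.042583.
Dividing through by the total gives posterior P(r = 2 | data) = 0.1002, P(r = 3 | data) = 0.1726, P(r = 4 | data) = 0.22544, P(r = 5 | data) = 0.24462, P(r = 6 | data) = 0.22544, P(r = 9 | data) = 0.031703.
So P(purple next | data) = Σ P(purple next | H) P(H | data) = (1/5)(0.1002) + (3/10)(0.1726) + (2/5)(0.22544) + (1/2)(0.24462) + (3/5)(0.22544) + (9/10)(0.031703) = 0.4481.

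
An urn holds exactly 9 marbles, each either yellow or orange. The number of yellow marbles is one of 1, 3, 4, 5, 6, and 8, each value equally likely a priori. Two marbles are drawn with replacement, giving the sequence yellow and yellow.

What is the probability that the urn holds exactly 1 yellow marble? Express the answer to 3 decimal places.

0.007

Under each hypothesis, the probability of the observed sequence is: P(data | r = 1) = (1/9)(1/9) = 1/81; P(data | r = 3) = (3/9)(3/9) = 1/9; P(data | r = 4) = (4/9)(4/9) = 16/81; P(data | r = 5) = (5/9)(5/9) = 25/81; P(data | r = 6) = (6/9)(6/9) = 4/9; P(data | r = 8) = (8/9)(8/9) = 64/81.
Multiplying each by its prior: 1/6 · 1/81 = 1/486, 1/6 · 1/9 = 1/54, 1/6 · 16/81 = 8/243, 1/6 · 25/81 = 25/486, 1/6 · 4/9 = 2/27, 1/6 · 64/81 = 32/243; these sum to 151/486.
By Bayes' rule, P(r = 1 | data) = (1/486) / (151/486) = 1/151.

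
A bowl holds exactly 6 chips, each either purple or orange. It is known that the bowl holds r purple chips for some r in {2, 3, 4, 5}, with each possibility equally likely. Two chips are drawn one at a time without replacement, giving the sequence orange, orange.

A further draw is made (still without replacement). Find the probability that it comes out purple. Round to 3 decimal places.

For each hypothesis, P(data | H) works out to: P(data | r = 2) = (4/6)(3/5) = 2/5; P(data | r = 3) = (3/6)(2/5) = 1/5; P(data | r = 4) = (2/6)(1/5) = 1/15; P(data | r = 5) = (1/6)(0/5) = 0.
The prior-weighted likelihoods are 1/4 · 2/5 = 1/10, 1/4 · 1/5 = 1/20, 1/4 · 1/15 = 1/60, 1/4 · 0 = 0; with total 1/6.
Dividing through by the total gives posterior P(r = 2 | data) = 3/5, P(r = 3 | data) = 3/10, P(r = 4 | data) = 1/10, P(r = 5 | data) = 0.
Averaging over the posterior, P(purple next | data) = (1/2)(3/5) + (3/4)(3/10) + (1)(1/10) = 5/8.

0.625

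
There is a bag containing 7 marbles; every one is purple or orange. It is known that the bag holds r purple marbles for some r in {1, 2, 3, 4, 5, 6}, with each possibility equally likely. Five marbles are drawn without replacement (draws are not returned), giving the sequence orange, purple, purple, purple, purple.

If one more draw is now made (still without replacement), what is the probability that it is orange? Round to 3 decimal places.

0.286

Compute the likelihood of the observed sequence for each case: P(data | r = 1) = (6/7)(1/6)(0/5) = 0; P(data | r = 2) = (5/7)(2/6)(1/5)(0/4) = 0; P(data | r = 3) = (4/7)(3/6)(2/5)(1/4)(0/3) = 0; P(data | r = 4) = (3/7)(4/6)(3/5)(2/4)(1/3) = 1/35; P(data | r = 5) = (2/7)(5/6)(4/5)(3/4)(2/3) = 2/21; P(data | r = 6) = (1/7)(6/6)(5/5)(4/4)(3/3) = 1/7.
Multiplying each by its prior: 1/6 · 0 = 0, 1/6 · 0 = 0, 1/6 · 0 = 0, 1/6 · 1/35 = 1/210, 1/6 · 2/21 = 1/63, 1/6 · 1/7 = 1/42; with total 2/45.
Dividing through by the total gives posterior P(r = 1 | data) = 0, P(r = 2 | data) = 0, P(r = 3 | data) = 0, P(r = 4 | data) = 3/28, P(r = 5 | data) = 5/14, P(r = 6 | data) = 15/28.
Averaging over the posterior, P(orange next | data) = (1)(3/28) + (1/2)(5/14) + (0)(15/28) = 2/7.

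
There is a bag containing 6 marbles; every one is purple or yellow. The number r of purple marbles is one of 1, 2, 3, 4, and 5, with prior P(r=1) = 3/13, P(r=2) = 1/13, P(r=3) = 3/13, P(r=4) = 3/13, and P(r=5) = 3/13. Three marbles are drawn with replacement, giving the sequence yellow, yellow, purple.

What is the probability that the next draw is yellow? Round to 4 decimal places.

For each hypothesis, P(data | H) works out to: P(data | r = 1) = (5/6)(5/6)(1/6) = 0.11574; P(data | r = 2) = (4/6)(4/6)(2/6) = 0.14815; P(data | r = 3) = (3/6)(3/6)(3/6) = 0.125; P(data | r = 4) = (2/6)(2/6)(4/6) = 0.074074; P(data | r = 5) = (1/6)(1/6)(5/6) = 0.023148.
Weighting by the prior gives 3/13 · 0.11574 = 0.026709, 1/13 · 0.14815 = 0.011396, 3/13 · 0.125 = 0.028846, 3/13 · 0.074074 = 0.017094, 3/13 · 0.023148 = 0.0053419; summing to 0.089387.
The posterior is then P(r = 1 | data) = 0.2988, P(r = 2 | data) = 0.12749, P(r = 3 | data) = 0.32271, P(r = 4 | data) = 0.19124, P(r = 5 | data) = 0.059761.
The predictive probability is P(yellow next | data) = (5/6)(0.2988) + (2/3)(0.12749) + (1/2)(0.32271) + (1/3)(0.19124) + (1/6)(0.059761) = 0.56906.

0.5691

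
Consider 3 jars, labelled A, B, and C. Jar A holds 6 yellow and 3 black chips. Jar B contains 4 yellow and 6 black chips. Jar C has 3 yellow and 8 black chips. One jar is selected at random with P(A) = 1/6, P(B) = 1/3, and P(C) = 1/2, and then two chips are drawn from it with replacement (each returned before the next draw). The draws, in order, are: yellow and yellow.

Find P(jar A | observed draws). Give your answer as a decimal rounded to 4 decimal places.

Under each hypothesis, the probability of the observed sequence is: P(data | jar A) = (6/9)(6/9) = 0.44444; P(data | jar B) = (4/10)(4/10) = 0.16; P(data | jar C) = (3/11)(3/11) = 0.07438.
Weighting by the prior gives 1/6 · 0.44444 = 0.074074, 1/3 · 0.16 = 0.053333, 1/2 · 0.07438 = 0.03719; these sum to 0.1646.
Hence P(jar A | data) = (0.074074) / (0.1646) = 0.45003.

0.4500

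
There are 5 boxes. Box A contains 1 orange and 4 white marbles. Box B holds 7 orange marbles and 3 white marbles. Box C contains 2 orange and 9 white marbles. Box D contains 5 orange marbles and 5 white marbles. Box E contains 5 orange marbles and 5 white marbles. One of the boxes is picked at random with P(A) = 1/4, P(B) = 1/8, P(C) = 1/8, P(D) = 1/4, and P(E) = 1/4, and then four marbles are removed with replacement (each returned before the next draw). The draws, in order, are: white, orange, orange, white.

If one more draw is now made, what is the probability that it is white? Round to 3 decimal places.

0.537

Compute the likelihood of the observed sequence for each case: P(data | box A) = (4/5)(1/5)(1/5)(4/5) = 0.0256; P(data | box B) = (3/10)(7/10)(7/10)(3/10) = 0.0441; P(data | box C) = (9/11)(2/11)(2/11)(9/11) = 0.02213; P(data | box D) = (5/10)(5/10)(5/10)(5/10) = 0.0625; P(data | box E) = (5/10)(5/10)(5/10)(5/10) = 0.0625.
Multiplying each by its prior: 1/4 · 0.0256 = 0.0064, 1/8 · 0.0441 = 0.0055125, 1/8 · 0.02213 = 0.0027662, 1/4 · 0.0625 = 0.015625, 1/4 · 0.0625 = 0.015625; with total 0.045929.
Dividing through by the total gives posterior P(box A | data) = 0.13935, P(box B | data) = 0.12002, P(box C | data) = 0.060228, P(box D | data) = 0.3402, P(box E | data) = 0.3402.
Averaging over the posterior, P(white next | data) = (4/5)(0.13935) + (3/10)(0.12002) + (9/11)(0.060228) + (1/2)(0.3402) + (1/2)(0.3402) = 0.53696.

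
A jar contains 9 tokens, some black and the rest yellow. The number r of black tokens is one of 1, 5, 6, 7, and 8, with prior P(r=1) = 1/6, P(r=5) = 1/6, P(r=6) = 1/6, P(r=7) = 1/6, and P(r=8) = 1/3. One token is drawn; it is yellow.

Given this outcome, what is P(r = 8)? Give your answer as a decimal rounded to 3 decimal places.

Under each hypothesis, the probability of this draw is: P(data | r = 1) = (8/9) = 8/9; P(data | r = 5) = (4/9) = 4/9; P(data | r = 6) = (3/9) = 1/3; P(data | r = 7) = (2/9) = 2/9; P(data | r = 8) = (1/9) = 1/9.
The prior-weighted likelihoods are 1/6 · 8/9 = 4/27, 1/6 · 4/9 = 2/27, 1/6 · 1/3 = 1/18, 1/6 · 2/9 = 1/27, 1/3 · 1/9 = 1/27; summing to 19/54.
By Bayes' rule, P(r = 8 | data) = (1/27) / (19/54) = 2/19.

0.105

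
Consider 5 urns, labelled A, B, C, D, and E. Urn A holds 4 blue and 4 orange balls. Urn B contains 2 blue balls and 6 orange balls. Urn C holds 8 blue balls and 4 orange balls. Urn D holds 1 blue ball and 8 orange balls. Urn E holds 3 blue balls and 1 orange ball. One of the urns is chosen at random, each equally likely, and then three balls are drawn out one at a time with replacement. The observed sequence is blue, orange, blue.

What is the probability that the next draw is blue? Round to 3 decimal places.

Compute the likelihood of the observed sequence for each case: P(data | urn A) = (4/8)(4/8)(4/8) = 0.125; P(data | urn B) = (2/8)(6/8)(2/8) = 0.046875; P(data | urn C) = (8/12)(4/12)(8/12) = 0.14815; P(data | urn D) = (1/9)(8/9)(1/9) = 0.010974; P(data | urn E) = (3/4)(1/4)(3/4) = 0.14062.
The prior-weighted likelihoods are 1/5 · 0.125 = 0.025, 1/5 · 0.046875 = 0.009375, 1/5 · 0.14815 = 0.02963, 1/5 · 0.010974 = 0.0021948, 1/5 · 0.14062 = 0.028125; with total 0.094324.
Dividing through by the total gives posterior P(urn A | data) = 0.26504, P(urn B | data) = 0.099391, P(urn C | data) = 0.31412, P(urn D | data) = 0.023268, P(urn E | data) = 0.29817.
So P(blue next | data) = Σ P(blue next | H) P(H | data) = (1/2)(0.26504) + (1/4)(0.099391) + (2/3)(0.31412) + (1/9)(0.023268) + (3/4)(0.29817) = 0.593.

0.593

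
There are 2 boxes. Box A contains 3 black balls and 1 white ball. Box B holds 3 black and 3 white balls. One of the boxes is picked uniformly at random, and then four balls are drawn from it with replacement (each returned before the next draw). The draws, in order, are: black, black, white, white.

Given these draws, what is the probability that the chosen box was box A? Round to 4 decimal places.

0.3600

For each hypothesis, P(data | H) works out to: P(data | box A) = (3/4)(3/4)(1/4)(1/4) = 9/256; P(data | box B) = (3/6)(3/6)(3/6)(3/6) = 1/16.
Weighting by the prior gives 1/2 · 9/256 = 9/512, 1/2 · 1/16 = 1/32; summing to 25/512.
So P(box A | data) = (9/512) / (25/512) = 9/25.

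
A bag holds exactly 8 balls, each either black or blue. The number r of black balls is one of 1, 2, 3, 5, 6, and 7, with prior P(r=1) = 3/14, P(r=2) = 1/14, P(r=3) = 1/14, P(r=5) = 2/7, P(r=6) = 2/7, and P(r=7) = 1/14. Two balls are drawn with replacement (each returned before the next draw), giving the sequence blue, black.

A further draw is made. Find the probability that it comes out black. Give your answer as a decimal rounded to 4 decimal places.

Compute the likelihood of the observed sequence for each case: P(data | r = 1) = (7/8)(1/8) = 7/64; P(data | r = 2) = (6/8)(2/8) = 3/16; P(data | r = 3) = (5/8)(3/8) = 15/64; P(data | r = 5) = (3/8)(5/8) = 15/64; P(data | r = 6) = (2/8)(6/8) = 3/16; P(data | r = 7) = (1/8)(7/8) = 7/64.
The prior-weighted likelihoods are 3/14 · 7/64 = 3/128, 1/14 · 3/16 = 3/224, 1/14 · 15/64 = 15/896, 2/7 · 15/64 = 15/224, 2/7 · 3/16 = 3/56, 1/14 · 7/64 = 1/128; with total 163/896.
Dividing through by the total gives posterior P(r = 1 | data) = 0.12883, P(r = 2 | data) = 0.07362, P(r = 3 | data) = 0.092025, P(r = 5 | data) = 0.3681, P(r = 6 | data) = 0.29448, P(r = 7 | data) = 0.042945.
Averaging over the posterior, P(black next | data) = (1/8)(0.12883) + (1/4)(0.07362) + (3/8)(0.092025) + (5/8)(0.3681) + (3/4)(0.29448) + (7/8)(0.042945) = 0.55752.

0.5575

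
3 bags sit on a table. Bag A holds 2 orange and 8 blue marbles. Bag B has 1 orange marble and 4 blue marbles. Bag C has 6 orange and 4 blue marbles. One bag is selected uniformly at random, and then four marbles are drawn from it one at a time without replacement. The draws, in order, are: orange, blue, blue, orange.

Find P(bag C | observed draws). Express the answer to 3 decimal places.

For each hypothesis, P(data | H) works out to: P(data | bag A) = (2/10)(8/9)(7/8)(1/7) = 0.022222; P(data | bag B) = (1/5)(4/4)(3/3)(0/2) = 0; P(data | bag C) = (6/10)(4/9)(3/8)(5/7) = 0.071429.
Weighting by the prior gives 1/3 · 0.022222 = 0.0074074, 1/3 · 0 = 0, 1/3 · 0.071429 = 0.02381; summing to 0.031217.
Therefore the posterior P(bag C | data) = (0.02381) / (0.031217) = 0.76271.

0.763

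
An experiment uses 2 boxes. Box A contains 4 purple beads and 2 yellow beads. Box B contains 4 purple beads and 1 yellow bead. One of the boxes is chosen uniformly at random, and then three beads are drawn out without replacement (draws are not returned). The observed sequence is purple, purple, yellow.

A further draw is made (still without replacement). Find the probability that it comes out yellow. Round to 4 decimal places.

The likelihood of the observed sequence under each hypothesis: P(data | box A) = (4/6)(3/5)(2/4) = 1/5; P(data | box B) = (4/5)(3/4)(1/3) = 1/5.
Multiplying each by its prior: 1/2 · 1/5 = 1/10, 1/2 · 1/5 = 1/10; these sum to 1/5.
The posterior is then P(box A | data) = 1/2, P(box B | data) = 1/2.
The predictive probability is P(yellow next | data) = (1/3)(1/2) + (0)(1/2) = 1/6.

0.1667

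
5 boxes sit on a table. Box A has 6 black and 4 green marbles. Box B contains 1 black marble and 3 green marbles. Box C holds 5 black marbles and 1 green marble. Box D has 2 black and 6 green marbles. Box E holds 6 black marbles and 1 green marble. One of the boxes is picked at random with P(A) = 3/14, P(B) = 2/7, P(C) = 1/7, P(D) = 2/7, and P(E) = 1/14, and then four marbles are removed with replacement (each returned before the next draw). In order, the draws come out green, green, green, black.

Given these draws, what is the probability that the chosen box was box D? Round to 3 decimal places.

Under each hypothesis, the probability of the observed sequence is: P(data | box A) = (4/10)(4/10)(4/10)(6/10) = 0.0384; P(data | box B) = (3/4)(3/4)(3/4)(1/4) = 0.10547; P(data | box C) = (1/6)(1/6)(1/6)(5/6) = 0.003858; P(data | box D) = (6/8)(6/8)(6/8)(2/8) = 0.10547; P(data | box E) = (1/7)(1/7)(1/7)(6/7) = 0.002499.
Multiplying each by its prior: 3/14 · 0.0384 = 0.0082286, 2/7 · 0.10547 = 0.030134, 1/7 · 0.003858 = 0.00055115, 2/7 · 0.10547 = 0.030134, 1/14 · 0.002499 = 0.0001785; these sum to 0.069226.
So P(box D | data) = (0.030134) / (0.069226) = 0.4353.

0.435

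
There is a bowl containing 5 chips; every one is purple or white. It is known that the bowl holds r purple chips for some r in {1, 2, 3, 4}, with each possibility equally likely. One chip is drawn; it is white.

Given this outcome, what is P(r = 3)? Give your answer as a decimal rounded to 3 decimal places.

0.200

For each hypothesis, P(data | H) works out to: P(data | r = 1) = (4/5) = 4/5; P(data | r = 2) = (3/5) = 3/5; P(data | r = 3) = (2/5) = 2/5; P(data | r = 4) = (1/5) = 1/5.
Weighting by the prior gives 1/4 · 4/5 = 1/5, 1/4 · 3/5 = 3/20, 1/4 · 2/5 = 1/10, 1/4 · 1/5 = 1/20; with total 1/2.
Hence P(r = 3 | data) = (1/10) / (1/2) = 1/5.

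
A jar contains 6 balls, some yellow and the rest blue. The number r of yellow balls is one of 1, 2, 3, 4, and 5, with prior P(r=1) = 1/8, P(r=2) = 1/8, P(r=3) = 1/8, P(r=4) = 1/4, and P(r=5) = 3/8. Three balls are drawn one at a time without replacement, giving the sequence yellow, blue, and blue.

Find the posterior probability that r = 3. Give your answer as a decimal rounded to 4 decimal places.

For each hypothesis, P(data | H) works out to: P(data | r = 1) = (1/6)(5/5)(4/4) = 1/6; P(data | r = 2) = (2/6)(4/5)(3/4) = 1/5; P(data | r = 3) = (3/6)(3/5)(2/4) = 3/20; P(data | r = 4) = (4/6)(2/5)(1/4) = 1/15; P(data | r = 5) = (5/6)(1/5)(0/4) = 0.
Multiplying each by its prior: 1/8 · 1/6 = 1/48, 1/8 · 1/5 = 1/40, 1/8 · 3/20 = 3/160, 1/4 · 1/15 = 1/60, 3/8 · 0 = 0; summing to 13/160.
So P(r = 3 | data) = (3/160) / (13/160) = 3/13.

0.2308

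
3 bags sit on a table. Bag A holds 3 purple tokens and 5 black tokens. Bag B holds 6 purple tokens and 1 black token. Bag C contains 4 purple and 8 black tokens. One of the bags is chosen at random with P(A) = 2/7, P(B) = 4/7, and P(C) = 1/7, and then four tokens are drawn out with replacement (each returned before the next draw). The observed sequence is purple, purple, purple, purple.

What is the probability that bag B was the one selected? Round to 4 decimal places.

Compute the likelihood of the observed sequence for each case: P(data | bag A) = (3/8)(3/8)(3/8)(3/8) = 0.019775; P(data | bag B) = (6/7)(6/7)(6/7)(6/7) = 0.53978; P(data | bag C) = (4/12)(4/12)(4/12)(4/12) = 0.012346.
Multiplying each by its prior: 2/7 · 0.019775 = 0.0056501, 4/7 · 0.53978 = 0.30844, 1/7 · 0.012346 = 0.0017637; these sum to 0.31586.
Therefore the posterior P(bag B | data) = (0.30844) / (0.31586) = 0.97653.

0.9765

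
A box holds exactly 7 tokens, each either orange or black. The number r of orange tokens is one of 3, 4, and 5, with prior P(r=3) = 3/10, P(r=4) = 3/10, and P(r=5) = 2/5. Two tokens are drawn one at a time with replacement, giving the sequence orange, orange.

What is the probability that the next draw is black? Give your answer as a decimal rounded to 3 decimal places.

Under each hypothesis, the probability of the observed sequence is: P(data | r = 3) = (3/7)(3/7) = 9/49; P(data | r = 4) = (4/7)(4/7) = 16/49; P(data | r = 5) = (5/7)(5/7) = 25/49.
Multiplying each by its prior: 3/10 · 9/49 = 27/490, 3/10 · 16/49 = 24/245, 2/5 · 25/49 = 10/49; these sum to 5/14.
Dividing through by the total gives posterior P(r = 3 | data) = 0.15429, P(r = 4 | data) = 0.27429, P(r = 5 | data) = 0.57143.
The predictive probability is P(black next | data) = (4/7)(0.15429) + (3/7)(0.27429) + (2/7)(0.57143) = 0.36898.

0.369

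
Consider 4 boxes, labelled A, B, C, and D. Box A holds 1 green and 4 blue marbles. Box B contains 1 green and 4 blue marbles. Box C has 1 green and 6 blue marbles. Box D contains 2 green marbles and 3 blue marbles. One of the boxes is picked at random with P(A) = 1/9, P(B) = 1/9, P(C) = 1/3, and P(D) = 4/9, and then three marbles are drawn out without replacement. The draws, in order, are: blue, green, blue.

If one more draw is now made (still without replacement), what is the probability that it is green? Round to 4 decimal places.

0.2456

The likelihood of the observed sequence under each hypothesis: P(data | box A) = (4/5)(1/4)(3/3) = 1/5; P(data | box B) = (4/5)(1/4)(3/3) = 1/5; P(data | box C) = (6/7)(1/6)(5/5) = 1/7; P(data | box D) = (3/5)(2/4)(2/3) = 1/5.
Weighting by the prior gives 1/9 · 1/5 = 1/45, 1/9 · 1/5 = 1/45, 1/3 · 1/7 = 1/21, 4/9 · 1/5 = 4/45; with total 19/105.
Normalising, the posterior is P(box A | data) = 7/57, P(box B | data) = 7/57, P(box C | data) = 5/19, P(box D | data) = 28/57.
Averaging over the posterior, P(green next | data) = (0)(7/57) + (0)(7/57) + (0)(5/19) + (1/2)(28/57) = 14/57.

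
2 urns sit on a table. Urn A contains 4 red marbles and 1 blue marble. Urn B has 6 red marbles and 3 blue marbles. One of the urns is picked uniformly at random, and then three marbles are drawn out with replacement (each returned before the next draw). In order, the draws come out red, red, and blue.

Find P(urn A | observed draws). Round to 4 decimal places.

0.4635

For each hypothesis, P(data | H) works out to: P(data | urn A) = (4/5)(4/5)(1/5) = 0.128; P(data | urn B) = (6/9)(6/9)(3/9) = 0.14815.
Multiplying each by its prior: 1/2 · 0.128 = 0.064, 1/2 · 0.14815 = 0.074074; summing to 0.13807.
So P(urn A | data) = (0.064) / (0.13807) = 0.46352.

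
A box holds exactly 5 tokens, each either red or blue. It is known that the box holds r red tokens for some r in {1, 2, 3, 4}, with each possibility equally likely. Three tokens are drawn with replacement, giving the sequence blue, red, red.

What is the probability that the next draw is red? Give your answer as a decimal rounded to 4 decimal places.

0.5840

Compute the likelihood of the observed sequence for each case: P(data | r = 1) = (4/5)(1/5)(1/5) = 4/125; P(data | r = 2) = (3/5)(2/5)(2/5) = 12/125; P(data | r = 3) = (2/5)(3/5)(3/5) = 18/125; P(data | r = 4) = (1/5)(4/5)(4/5) = 16/125.
Multiplying each by its prior: 1/4 · 4/125 = 1/125, 1/4 · 12/125 = 3/125, 1/4 · 18/125 = 9/250, 1/4 · 16/125 = 4/125; these sum to 1/10.
Dividing through by the total gives posterior P(r = 1 | data) = 2/25, P(r = 2 | data) = 6/25, P(r = 3 | data) = 9/25, P(r = 4 | data) = 8/25.
Averaging over the posterior, P(red next | data) = (1/5)(2/25) + (2/5)(6/25) + (3/5)(9/25) + (4/5)(8/25) = 73/125.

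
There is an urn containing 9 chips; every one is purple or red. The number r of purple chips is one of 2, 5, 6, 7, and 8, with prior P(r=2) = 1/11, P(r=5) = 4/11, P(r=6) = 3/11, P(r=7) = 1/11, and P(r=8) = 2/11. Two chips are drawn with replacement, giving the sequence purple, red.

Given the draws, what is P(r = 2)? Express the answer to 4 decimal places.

0.0787

For each hypothesis, P(data | H) works out to: P(data | r = 2) = (2/9)(7/9) = 14/81; P(data | r = 5) = (5/9)(4/9) = 20/81; P(data | r = 6) = (6/9)(3/9) = 2/9; P(data | r = 7) = (7/9)(2/9) = 14/81; P(data | r = 8) = (8/9)(1/9) = 8/81.
Weighting by the prior gives 1/11 · 14/81 = 14/891, 4/11 · 20/81 = 80/891, 3/11 · 2/9 = 2/33, 1/11 · 14/81 = 14/891, 2/11 · 8/81 = 16/891; summing to 178/891.
Therefore the posterior P(r = 2 | data) = (14/891) / (178/891) = 7/89.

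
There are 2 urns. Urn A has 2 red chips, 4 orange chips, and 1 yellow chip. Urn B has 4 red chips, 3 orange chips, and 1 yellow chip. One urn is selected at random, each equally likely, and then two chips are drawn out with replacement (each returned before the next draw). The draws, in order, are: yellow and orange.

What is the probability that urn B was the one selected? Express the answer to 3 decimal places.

Compute the likelihood of the observed sequence for each case: P(data | urn A) = (1/7)(4/7) = 0.081633; P(data | urn B) = (1/8)(3/8) = 0.046875.
Weighting by the prior gives 1/2 · 0.081633 = 0.040816, 1/2 · 0.046875 = 0.023438; with total 0.064254.
By Bayes' rule, P(urn B | data) = (0.023438) / (0.064254) = 0.36476.

0.365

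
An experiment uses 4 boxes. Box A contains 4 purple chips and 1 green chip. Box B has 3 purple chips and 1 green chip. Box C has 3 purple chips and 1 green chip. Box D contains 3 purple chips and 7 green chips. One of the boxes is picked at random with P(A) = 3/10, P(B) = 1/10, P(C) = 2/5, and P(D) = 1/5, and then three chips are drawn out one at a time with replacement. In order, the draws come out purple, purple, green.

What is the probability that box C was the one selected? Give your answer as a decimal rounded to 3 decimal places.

0.464

Compute the likelihood of the observed sequence for each case: P(data | box A) = (4/5)(4/5)(1/5) = 0.128; P(data | box B) = (3/4)(3/4)(1/4) = 0.14062; P(data | box C) = (3/4)(3/4)(1/4) = 0.14062; P(data | box D) = (3/10)(3/10)(7/10) = 0.063.
Multiplying each by its prior: 3/10 · 0.128 = 0.0384, 1/10 · 0.14062 = 0.014063, 2/5 · 0.14062 = 0.05625, 1/5 · 0.063 = 0.0126; with total 0.12131.
So P(box C | data) = (0.05625) / (0.12131) = 0.46368.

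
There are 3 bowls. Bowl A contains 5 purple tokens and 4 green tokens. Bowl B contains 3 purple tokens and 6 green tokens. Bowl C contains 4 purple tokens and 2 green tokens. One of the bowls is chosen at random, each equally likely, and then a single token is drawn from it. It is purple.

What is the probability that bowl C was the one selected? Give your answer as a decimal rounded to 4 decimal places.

0.4286

Under each hypothesis, the probability of this draw is: P(data | bowl A) = (5/9) = 5/9; P(data | bowl B) = (3/9) = 1/3; P(data | bowl C) = (4/6) = 2/3.
Weighting by the prior gives 1/3 · 5/9 = 5/27, 1/3 · 1/3 = 1/9, 1/3 · 2/3 = 2/9; these sum to 14/27.
Therefore the posterior P(bowl C | data) = (2/9) / (14/27) = 3/7.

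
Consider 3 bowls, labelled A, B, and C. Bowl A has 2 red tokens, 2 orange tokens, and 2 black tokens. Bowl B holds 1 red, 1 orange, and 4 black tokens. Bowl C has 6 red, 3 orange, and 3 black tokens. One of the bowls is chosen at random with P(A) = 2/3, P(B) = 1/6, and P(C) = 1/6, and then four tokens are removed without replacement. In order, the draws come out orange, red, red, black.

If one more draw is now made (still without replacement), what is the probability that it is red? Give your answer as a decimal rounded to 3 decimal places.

0.102

Compute the likelihood of the observed sequence for each case: P(data | bowl A) = (2/6)(2/5)(1/4)(2/3) = 0.022222; P(data | bowl B) = (1/6)(1/5)(0/4) = 0; P(data | bowl C) = (3/12)(6/11)(5/10)(3/9) = 0.022727.
Weighting by the prior gives 2/3 · 0.022222 = 0.014815, 1/6 · 0 = 0, 1/6 · 0.022727 = 0.0037879; these sum to 0.018603.
The posterior is then P(bowl A | data) = 0.79638, P(bowl B | data) = 0, P(bowl C | data) = 0.20362.
The predictive probability is P(red next | data) = (0)(0.79638) + (1/2)(0.20362) = 0.10181.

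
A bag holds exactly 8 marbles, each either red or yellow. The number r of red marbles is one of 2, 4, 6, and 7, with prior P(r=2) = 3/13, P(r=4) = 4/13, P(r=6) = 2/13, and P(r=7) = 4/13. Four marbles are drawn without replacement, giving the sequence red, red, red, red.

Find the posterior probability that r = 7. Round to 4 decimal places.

0.8046

The likelihood of the observed sequence under each hypothesis: P(data | r = 2) = (2/8)(1/7)(0/6) = 0; P(data | r = 4) = (4/8)(3/7)(2/6)(1/5) = 1/70; P(data | r = 6) = (6/8)(5/7)(4/6)(3/5) = 3/14; P(data | r = 7) = (7/8)(6/7)(5/6)(4/5) = 1/2.
Multiplying each by its prior: 3/13 · 0 = 0, 4/13 · 1/70 = 2/455, 2/13 · 3/14 = 3/91, 4/13 · 1/2 = 2/13; these sum to 87/455.
Therefore the posterior P(r = 7 | data) = (2/13) / (87/455) = 70/87.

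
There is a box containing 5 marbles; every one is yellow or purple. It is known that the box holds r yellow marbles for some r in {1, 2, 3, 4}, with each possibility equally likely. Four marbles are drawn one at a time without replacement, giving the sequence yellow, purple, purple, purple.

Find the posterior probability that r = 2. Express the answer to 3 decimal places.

0.333

The likelihood of the observed sequence under each hypothesis: P(data | r = 1) = (1/5)(4/4)(3/3)(2/2) = 1/5; P(data | r = 2) = (2/5)(3/4)(2/3)(1/2) = 1/10; P(data | r = 3) = (3/5)(2/4)(1/3)(0/2) = 0; P(data | r = 4) = (4/5)(1/4)(0/3) = 0.
Multiplying each by its prior: 1/4 · 1/5 = 1/20, 1/4 · 1/10 = 1/40, 1/4 · 0 = 0, 1/4 · 0 = 0; these sum to 3/40.
By Bayes' rule, P(r = 2 | data) = (1/40) / (3/40) = 1/3.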